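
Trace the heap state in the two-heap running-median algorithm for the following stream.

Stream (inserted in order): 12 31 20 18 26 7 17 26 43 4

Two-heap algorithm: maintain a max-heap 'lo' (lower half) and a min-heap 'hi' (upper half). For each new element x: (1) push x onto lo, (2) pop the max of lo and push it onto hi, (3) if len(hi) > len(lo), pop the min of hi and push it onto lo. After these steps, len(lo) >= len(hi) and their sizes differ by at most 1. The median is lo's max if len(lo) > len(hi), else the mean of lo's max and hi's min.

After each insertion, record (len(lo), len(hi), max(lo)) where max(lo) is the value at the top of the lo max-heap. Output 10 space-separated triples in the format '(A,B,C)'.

Answer: (1,0,12) (1,1,12) (2,1,20) (2,2,18) (3,2,20) (3,3,18) (4,3,18) (4,4,18) (5,4,20) (5,5,18)

Derivation:
Step 1: insert 12 -> lo=[12] hi=[] -> (len(lo)=1, len(hi)=0, max(lo)=12)
Step 2: insert 31 -> lo=[12] hi=[31] -> (len(lo)=1, len(hi)=1, max(lo)=12)
Step 3: insert 20 -> lo=[12, 20] hi=[31] -> (len(lo)=2, len(hi)=1, max(lo)=20)
Step 4: insert 18 -> lo=[12, 18] hi=[20, 31] -> (len(lo)=2, len(hi)=2, max(lo)=18)
Step 5: insert 26 -> lo=[12, 18, 20] hi=[26, 31] -> (len(lo)=3, len(hi)=2, max(lo)=20)
Step 6: insert 7 -> lo=[7, 12, 18] hi=[20, 26, 31] -> (len(lo)=3, len(hi)=3, max(lo)=18)
Step 7: insert 17 -> lo=[7, 12, 17, 18] hi=[20, 26, 31] -> (len(lo)=4, len(hi)=3, max(lo)=18)
Step 8: insert 26 -> lo=[7, 12, 17, 18] hi=[20, 26, 26, 31] -> (len(lo)=4, len(hi)=4, max(lo)=18)
Step 9: insert 43 -> lo=[7, 12, 17, 18, 20] hi=[26, 26, 31, 43] -> (len(lo)=5, len(hi)=4, max(lo)=20)
Step 10: insert 4 -> lo=[4, 7, 12, 17, 18] hi=[20, 26, 26, 31, 43] -> (len(lo)=5, len(hi)=5, max(lo)=18)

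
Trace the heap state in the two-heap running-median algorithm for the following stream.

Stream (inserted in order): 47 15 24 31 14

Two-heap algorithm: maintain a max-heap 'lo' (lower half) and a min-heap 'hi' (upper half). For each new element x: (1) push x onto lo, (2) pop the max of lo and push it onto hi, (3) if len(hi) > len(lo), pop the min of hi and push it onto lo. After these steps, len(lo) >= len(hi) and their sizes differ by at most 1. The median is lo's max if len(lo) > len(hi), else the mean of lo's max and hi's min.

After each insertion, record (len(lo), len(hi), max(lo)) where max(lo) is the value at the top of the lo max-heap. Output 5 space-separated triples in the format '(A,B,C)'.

Answer: (1,0,47) (1,1,15) (2,1,24) (2,2,24) (3,2,24)

Derivation:
Step 1: insert 47 -> lo=[47] hi=[] -> (len(lo)=1, len(hi)=0, max(lo)=47)
Step 2: insert 15 -> lo=[15] hi=[47] -> (len(lo)=1, len(hi)=1, max(lo)=15)
Step 3: insert 24 -> lo=[15, 24] hi=[47] -> (len(lo)=2, len(hi)=1, max(lo)=24)
Step 4: insert 31 -> lo=[15, 24] hi=[31, 47] -> (len(lo)=2, len(hi)=2, max(lo)=24)
Step 5: insert 14 -> lo=[14, 15, 24] hi=[31, 47] -> (len(lo)=3, len(hi)=2, max(lo)=24)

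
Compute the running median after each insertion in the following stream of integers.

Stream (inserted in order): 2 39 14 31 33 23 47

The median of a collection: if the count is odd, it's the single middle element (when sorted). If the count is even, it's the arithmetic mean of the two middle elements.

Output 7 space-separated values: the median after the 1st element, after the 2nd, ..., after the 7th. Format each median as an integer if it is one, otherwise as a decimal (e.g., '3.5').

Step 1: insert 2 -> lo=[2] (size 1, max 2) hi=[] (size 0) -> median=2
Step 2: insert 39 -> lo=[2] (size 1, max 2) hi=[39] (size 1, min 39) -> median=20.5
Step 3: insert 14 -> lo=[2, 14] (size 2, max 14) hi=[39] (size 1, min 39) -> median=14
Step 4: insert 31 -> lo=[2, 14] (size 2, max 14) hi=[31, 39] (size 2, min 31) -> median=22.5
Step 5: insert 33 -> lo=[2, 14, 31] (size 3, max 31) hi=[33, 39] (size 2, min 33) -> median=31
Step 6: insert 23 -> lo=[2, 14, 23] (size 3, max 23) hi=[31, 33, 39] (size 3, min 31) -> median=27
Step 7: insert 47 -> lo=[2, 14, 23, 31] (size 4, max 31) hi=[33, 39, 47] (size 3, min 33) -> median=31

Answer: 2 20.5 14 22.5 31 27 31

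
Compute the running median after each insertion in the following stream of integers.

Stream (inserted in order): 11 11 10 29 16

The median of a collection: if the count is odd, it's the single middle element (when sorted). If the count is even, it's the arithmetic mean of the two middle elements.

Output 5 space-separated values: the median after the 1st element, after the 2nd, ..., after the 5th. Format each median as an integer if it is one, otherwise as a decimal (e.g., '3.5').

Answer: 11 11 11 11 11

Derivation:
Step 1: insert 11 -> lo=[11] (size 1, max 11) hi=[] (size 0) -> median=11
Step 2: insert 11 -> lo=[11] (size 1, max 11) hi=[11] (size 1, min 11) -> median=11
Step 3: insert 10 -> lo=[10, 11] (size 2, max 11) hi=[11] (size 1, min 11) -> median=11
Step 4: insert 29 -> lo=[10, 11] (size 2, max 11) hi=[11, 29] (size 2, min 11) -> median=11
Step 5: insert 16 -> lo=[10, 11, 11] (size 3, max 11) hi=[16, 29] (size 2, min 16) -> median=11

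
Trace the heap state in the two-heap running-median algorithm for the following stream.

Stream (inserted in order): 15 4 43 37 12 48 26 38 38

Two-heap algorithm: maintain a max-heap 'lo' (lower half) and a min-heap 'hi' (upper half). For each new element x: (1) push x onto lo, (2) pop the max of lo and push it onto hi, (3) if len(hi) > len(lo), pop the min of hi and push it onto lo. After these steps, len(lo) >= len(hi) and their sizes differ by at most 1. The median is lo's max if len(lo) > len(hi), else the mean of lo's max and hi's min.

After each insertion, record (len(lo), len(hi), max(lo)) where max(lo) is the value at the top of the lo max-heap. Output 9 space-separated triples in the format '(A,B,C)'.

Answer: (1,0,15) (1,1,4) (2,1,15) (2,2,15) (3,2,15) (3,3,15) (4,3,26) (4,4,26) (5,4,37)

Derivation:
Step 1: insert 15 -> lo=[15] hi=[] -> (len(lo)=1, len(hi)=0, max(lo)=15)
Step 2: insert 4 -> lo=[4] hi=[15] -> (len(lo)=1, len(hi)=1, max(lo)=4)
Step 3: insert 43 -> lo=[4, 15] hi=[43] -> (len(lo)=2, len(hi)=1, max(lo)=15)
Step 4: insert 37 -> lo=[4, 15] hi=[37, 43] -> (len(lo)=2, len(hi)=2, max(lo)=15)
Step 5: insert 12 -> lo=[4, 12, 15] hi=[37, 43] -> (len(lo)=3, len(hi)=2, max(lo)=15)
Step 6: insert 48 -> lo=[4, 12, 15] hi=[37, 43, 48] -> (len(lo)=3, len(hi)=3, max(lo)=15)
Step 7: insert 26 -> lo=[4, 12, 15, 26] hi=[37, 43, 48] -> (len(lo)=4, len(hi)=3, max(lo)=26)
Step 8: insert 38 -> lo=[4, 12, 15, 26] hi=[37, 38, 43, 48] -> (len(lo)=4, len(hi)=4, max(lo)=26)
Step 9: insert 38 -> lo=[4, 12, 15, 26, 37] hi=[38, 38, 43, 48] -> (len(lo)=5, len(hi)=4, max(lo)=37)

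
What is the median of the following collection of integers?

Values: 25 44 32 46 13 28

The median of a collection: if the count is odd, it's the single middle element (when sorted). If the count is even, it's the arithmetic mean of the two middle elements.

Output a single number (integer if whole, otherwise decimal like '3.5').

Step 1: insert 25 -> lo=[25] (size 1, max 25) hi=[] (size 0) -> median=25
Step 2: insert 44 -> lo=[25] (size 1, max 25) hi=[44] (size 1, min 44) -> median=34.5
Step 3: insert 32 -> lo=[25, 32] (size 2, max 32) hi=[44] (size 1, min 44) -> median=32
Step 4: insert 46 -> lo=[25, 32] (size 2, max 32) hi=[44, 46] (size 2, min 44) -> median=38
Step 5: insert 13 -> lo=[13, 25, 32] (size 3, max 32) hi=[44, 46] (size 2, min 44) -> median=32
Step 6: insert 28 -> lo=[13, 25, 28] (size 3, max 28) hi=[32, 44, 46] (size 3, min 32) -> median=30

Answer: 30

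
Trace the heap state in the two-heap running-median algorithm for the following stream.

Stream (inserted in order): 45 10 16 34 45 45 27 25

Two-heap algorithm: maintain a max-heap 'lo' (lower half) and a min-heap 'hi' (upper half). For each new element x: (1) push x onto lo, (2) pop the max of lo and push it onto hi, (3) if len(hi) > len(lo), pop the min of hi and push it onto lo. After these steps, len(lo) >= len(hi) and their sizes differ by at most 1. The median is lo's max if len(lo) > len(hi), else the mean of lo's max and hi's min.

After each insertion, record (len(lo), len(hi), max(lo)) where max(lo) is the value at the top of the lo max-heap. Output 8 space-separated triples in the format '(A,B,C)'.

Answer: (1,0,45) (1,1,10) (2,1,16) (2,2,16) (3,2,34) (3,3,34) (4,3,34) (4,4,27)

Derivation:
Step 1: insert 45 -> lo=[45] hi=[] -> (len(lo)=1, len(hi)=0, max(lo)=45)
Step 2: insert 10 -> lo=[10] hi=[45] -> (len(lo)=1, len(hi)=1, max(lo)=10)
Step 3: insert 16 -> lo=[10, 16] hi=[45] -> (len(lo)=2, len(hi)=1, max(lo)=16)
Step 4: insert 34 -> lo=[10, 16] hi=[34, 45] -> (len(lo)=2, len(hi)=2, max(lo)=16)
Step 5: insert 45 -> lo=[10, 16, 34] hi=[45, 45] -> (len(lo)=3, len(hi)=2, max(lo)=34)
Step 6: insert 45 -> lo=[10, 16, 34] hi=[45, 45, 45] -> (len(lo)=3, len(hi)=3, max(lo)=34)
Step 7: insert 27 -> lo=[10, 16, 27, 34] hi=[45, 45, 45] -> (len(lo)=4, len(hi)=3, max(lo)=34)
Step 8: insert 25 -> lo=[10, 16, 25, 27] hi=[34, 45, 45, 45] -> (len(lo)=4, len(hi)=4, max(lo)=27)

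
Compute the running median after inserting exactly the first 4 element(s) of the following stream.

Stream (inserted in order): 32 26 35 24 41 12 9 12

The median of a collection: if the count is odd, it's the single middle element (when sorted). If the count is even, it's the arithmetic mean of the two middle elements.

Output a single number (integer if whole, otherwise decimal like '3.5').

Answer: 29

Derivation:
Step 1: insert 32 -> lo=[32] (size 1, max 32) hi=[] (size 0) -> median=32
Step 2: insert 26 -> lo=[26] (size 1, max 26) hi=[32] (size 1, min 32) -> median=29
Step 3: insert 35 -> lo=[26, 32] (size 2, max 32) hi=[35] (size 1, min 35) -> median=32
Step 4: insert 24 -> lo=[24, 26] (size 2, max 26) hi=[32, 35] (size 2, min 32) -> median=29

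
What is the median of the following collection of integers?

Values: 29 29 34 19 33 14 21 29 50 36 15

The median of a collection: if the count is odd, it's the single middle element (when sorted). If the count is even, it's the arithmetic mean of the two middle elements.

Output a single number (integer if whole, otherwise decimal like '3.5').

Step 1: insert 29 -> lo=[29] (size 1, max 29) hi=[] (size 0) -> median=29
Step 2: insert 29 -> lo=[29] (size 1, max 29) hi=[29] (size 1, min 29) -> median=29
Step 3: insert 34 -> lo=[29, 29] (size 2, max 29) hi=[34] (size 1, min 34) -> median=29
Step 4: insert 19 -> lo=[19, 29] (size 2, max 29) hi=[29, 34] (size 2, min 29) -> median=29
Step 5: insert 33 -> lo=[19, 29, 29] (size 3, max 29) hi=[33, 34] (size 2, min 33) -> median=29
Step 6: insert 14 -> lo=[14, 19, 29] (size 3, max 29) hi=[29, 33, 34] (size 3, min 29) -> median=29
Step 7: insert 21 -> lo=[14, 19, 21, 29] (size 4, max 29) hi=[29, 33, 34] (size 3, min 29) -> median=29
Step 8: insert 29 -> lo=[14, 19, 21, 29] (size 4, max 29) hi=[29, 29, 33, 34] (size 4, min 29) -> median=29
Step 9: insert 50 -> lo=[14, 19, 21, 29, 29] (size 5, max 29) hi=[29, 33, 34, 50] (size 4, min 29) -> median=29
Step 10: insert 36 -> lo=[14, 19, 21, 29, 29] (size 5, max 29) hi=[29, 33, 34, 36, 50] (size 5, min 29) -> median=29
Step 11: insert 15 -> lo=[14, 15, 19, 21, 29, 29] (size 6, max 29) hi=[29, 33, 34, 36, 50] (size 5, min 29) -> median=29

Answer: 29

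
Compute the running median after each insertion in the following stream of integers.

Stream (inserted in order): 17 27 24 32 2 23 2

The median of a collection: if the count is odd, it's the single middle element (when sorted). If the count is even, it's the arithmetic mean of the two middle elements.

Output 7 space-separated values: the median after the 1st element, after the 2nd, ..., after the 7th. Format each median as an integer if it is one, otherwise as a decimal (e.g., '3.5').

Answer: 17 22 24 25.5 24 23.5 23

Derivation:
Step 1: insert 17 -> lo=[17] (size 1, max 17) hi=[] (size 0) -> median=17
Step 2: insert 27 -> lo=[17] (size 1, max 17) hi=[27] (size 1, min 27) -> median=22
Step 3: insert 24 -> lo=[17, 24] (size 2, max 24) hi=[27] (size 1, min 27) -> median=24
Step 4: insert 32 -> lo=[17, 24] (size 2, max 24) hi=[27, 32] (size 2, min 27) -> median=25.5
Step 5: insert 2 -> lo=[2, 17, 24] (size 3, max 24) hi=[27, 32] (size 2, min 27) -> median=24
Step 6: insert 23 -> lo=[2, 17, 23] (size 3, max 23) hi=[24, 27, 32] (size 3, min 24) -> median=23.5
Step 7: insert 2 -> lo=[2, 2, 17, 23] (size 4, max 23) hi=[24, 27, 32] (size 3, min 24) -> median=23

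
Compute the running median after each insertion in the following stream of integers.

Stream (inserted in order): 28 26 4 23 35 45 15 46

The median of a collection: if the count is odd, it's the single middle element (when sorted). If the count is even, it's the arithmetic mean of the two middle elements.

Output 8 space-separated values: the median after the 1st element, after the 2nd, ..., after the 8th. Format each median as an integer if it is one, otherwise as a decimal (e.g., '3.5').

Answer: 28 27 26 24.5 26 27 26 27

Derivation:
Step 1: insert 28 -> lo=[28] (size 1, max 28) hi=[] (size 0) -> median=28
Step 2: insert 26 -> lo=[26] (size 1, max 26) hi=[28] (size 1, min 28) -> median=27
Step 3: insert 4 -> lo=[4, 26] (size 2, max 26) hi=[28] (size 1, min 28) -> median=26
Step 4: insert 23 -> lo=[4, 23] (size 2, max 23) hi=[26, 28] (size 2, min 26) -> median=24.5
Step 5: insert 35 -> lo=[4, 23, 26] (size 3, max 26) hi=[28, 35] (size 2, min 28) -> median=26
Step 6: insert 45 -> lo=[4, 23, 26] (size 3, max 26) hi=[28, 35, 45] (size 3, min 28) -> median=27
Step 7: insert 15 -> lo=[4, 15, 23, 26] (size 4, max 26) hi=[28, 35, 45] (size 3, min 28) -> median=26
Step 8: insert 46 -> lo=[4, 15, 23, 26] (size 4, max 26) hi=[28, 35, 45, 46] (size 4, min 28) -> median=27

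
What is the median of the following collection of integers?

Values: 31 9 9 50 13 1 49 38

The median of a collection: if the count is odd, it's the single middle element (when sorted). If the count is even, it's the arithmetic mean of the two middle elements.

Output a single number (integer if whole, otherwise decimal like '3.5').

Step 1: insert 31 -> lo=[31] (size 1, max 31) hi=[] (size 0) -> median=31
Step 2: insert 9 -> lo=[9] (size 1, max 9) hi=[31] (size 1, min 31) -> median=20
Step 3: insert 9 -> lo=[9, 9] (size 2, max 9) hi=[31] (size 1, min 31) -> median=9
Step 4: insert 50 -> lo=[9, 9] (size 2, max 9) hi=[31, 50] (size 2, min 31) -> median=20
Step 5: insert 13 -> lo=[9, 9, 13] (size 3, max 13) hi=[31, 50] (size 2, min 31) -> median=13
Step 6: insert 1 -> lo=[1, 9, 9] (size 3, max 9) hi=[13, 31, 50] (size 3, min 13) -> median=11
Step 7: insert 49 -> lo=[1, 9, 9, 13] (size 4, max 13) hi=[31, 49, 50] (size 3, min 31) -> median=13
Step 8: insert 38 -> lo=[1, 9, 9, 13] (size 4, max 13) hi=[31, 38, 49, 50] (size 4, min 31) -> median=22

Answer: 22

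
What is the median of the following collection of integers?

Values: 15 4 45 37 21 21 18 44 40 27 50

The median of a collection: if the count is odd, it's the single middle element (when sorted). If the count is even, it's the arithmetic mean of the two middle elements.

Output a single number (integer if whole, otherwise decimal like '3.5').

Step 1: insert 15 -> lo=[15] (size 1, max 15) hi=[] (size 0) -> median=15
Step 2: insert 4 -> lo=[4] (size 1, max 4) hi=[15] (size 1, min 15) -> median=9.5
Step 3: insert 45 -> lo=[4, 15] (size 2, max 15) hi=[45] (size 1, min 45) -> median=15
Step 4: insert 37 -> lo=[4, 15] (size 2, max 15) hi=[37, 45] (size 2, min 37) -> median=26
Step 5: insert 21 -> lo=[4, 15, 21] (size 3, max 21) hi=[37, 45] (size 2, min 37) -> median=21
Step 6: insert 21 -> lo=[4, 15, 21] (size 3, max 21) hi=[21, 37, 45] (size 3, min 21) -> median=21
Step 7: insert 18 -> lo=[4, 15, 18, 21] (size 4, max 21) hi=[21, 37, 45] (size 3, min 21) -> median=21
Step 8: insert 44 -> lo=[4, 15, 18, 21] (size 4, max 21) hi=[21, 37, 44, 45] (size 4, min 21) -> median=21
Step 9: insert 40 -> lo=[4, 15, 18, 21, 21] (size 5, max 21) hi=[37, 40, 44, 45] (size 4, min 37) -> median=21
Step 10: insert 27 -> lo=[4, 15, 18, 21, 21] (size 5, max 21) hi=[27, 37, 40, 44, 45] (size 5, min 27) -> median=24
Step 11: insert 50 -> lo=[4, 15, 18, 21, 21, 27] (size 6, max 27) hi=[37, 40, 44, 45, 50] (size 5, min 37) -> median=27

Answer: 27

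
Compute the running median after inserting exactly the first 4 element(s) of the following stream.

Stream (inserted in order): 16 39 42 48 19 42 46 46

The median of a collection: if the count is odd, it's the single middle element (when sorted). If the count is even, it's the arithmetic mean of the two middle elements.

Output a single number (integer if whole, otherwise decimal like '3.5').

Answer: 40.5

Derivation:
Step 1: insert 16 -> lo=[16] (size 1, max 16) hi=[] (size 0) -> median=16
Step 2: insert 39 -> lo=[16] (size 1, max 16) hi=[39] (size 1, min 39) -> median=27.5
Step 3: insert 42 -> lo=[16, 39] (size 2, max 39) hi=[42] (size 1, min 42) -> median=39
Step 4: insert 48 -> lo=[16, 39] (size 2, max 39) hi=[42, 48] (size 2, min 42) -> median=40.5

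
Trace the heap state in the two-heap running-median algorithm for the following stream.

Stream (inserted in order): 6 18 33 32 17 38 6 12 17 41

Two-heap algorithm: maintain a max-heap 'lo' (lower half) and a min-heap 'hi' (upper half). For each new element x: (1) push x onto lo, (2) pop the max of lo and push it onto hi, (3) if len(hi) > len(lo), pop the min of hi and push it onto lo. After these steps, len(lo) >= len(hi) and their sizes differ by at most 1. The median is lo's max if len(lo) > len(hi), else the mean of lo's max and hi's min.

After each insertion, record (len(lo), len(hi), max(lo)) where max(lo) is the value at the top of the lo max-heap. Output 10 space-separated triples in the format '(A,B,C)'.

Step 1: insert 6 -> lo=[6] hi=[] -> (len(lo)=1, len(hi)=0, max(lo)=6)
Step 2: insert 18 -> lo=[6] hi=[18] -> (len(lo)=1, len(hi)=1, max(lo)=6)
Step 3: insert 33 -> lo=[6, 18] hi=[33] -> (len(lo)=2, len(hi)=1, max(lo)=18)
Step 4: insert 32 -> lo=[6, 18] hi=[32, 33] -> (len(lo)=2, len(hi)=2, max(lo)=18)
Step 5: insert 17 -> lo=[6, 17, 18] hi=[32, 33] -> (len(lo)=3, len(hi)=2, max(lo)=18)
Step 6: insert 38 -> lo=[6, 17, 18] hi=[32, 33, 38] -> (len(lo)=3, len(hi)=3, max(lo)=18)
Step 7: insert 6 -> lo=[6, 6, 17, 18] hi=[32, 33, 38] -> (len(lo)=4, len(hi)=3, max(lo)=18)
Step 8: insert 12 -> lo=[6, 6, 12, 17] hi=[18, 32, 33, 38] -> (len(lo)=4, len(hi)=4, max(lo)=17)
Step 9: insert 17 -> lo=[6, 6, 12, 17, 17] hi=[18, 32, 33, 38] -> (len(lo)=5, len(hi)=4, max(lo)=17)
Step 10: insert 41 -> lo=[6, 6, 12, 17, 17] hi=[18, 32, 33, 38, 41] -> (len(lo)=5, len(hi)=5, max(lo)=17)

Answer: (1,0,6) (1,1,6) (2,1,18) (2,2,18) (3,2,18) (3,3,18) (4,3,18) (4,4,17) (5,4,17) (5,5,17)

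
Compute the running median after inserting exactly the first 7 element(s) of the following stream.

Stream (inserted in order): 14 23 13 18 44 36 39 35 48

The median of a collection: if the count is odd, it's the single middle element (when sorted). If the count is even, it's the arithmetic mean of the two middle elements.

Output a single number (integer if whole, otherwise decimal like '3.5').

Step 1: insert 14 -> lo=[14] (size 1, max 14) hi=[] (size 0) -> median=14
Step 2: insert 23 -> lo=[14] (size 1, max 14) hi=[23] (size 1, min 23) -> median=18.5
Step 3: insert 13 -> lo=[13, 14] (size 2, max 14) hi=[23] (size 1, min 23) -> median=14
Step 4: insert 18 -> lo=[13, 14] (size 2, max 14) hi=[18, 23] (size 2, min 18) -> median=16
Step 5: insert 44 -> lo=[13, 14, 18] (size 3, max 18) hi=[23, 44] (size 2, min 23) -> median=18
Step 6: insert 36 -> lo=[13, 14, 18] (size 3, max 18) hi=[23, 36, 44] (size 3, min 23) -> median=20.5
Step 7: insert 39 -> lo=[13, 14, 18, 23] (size 4, max 23) hi=[36, 39, 44] (size 3, min 36) -> median=23

Answer: 23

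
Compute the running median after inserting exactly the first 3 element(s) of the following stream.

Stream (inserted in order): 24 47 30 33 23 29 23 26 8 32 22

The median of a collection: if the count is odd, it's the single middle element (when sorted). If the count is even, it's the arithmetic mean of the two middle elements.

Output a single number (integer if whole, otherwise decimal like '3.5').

Step 1: insert 24 -> lo=[24] (size 1, max 24) hi=[] (size 0) -> median=24
Step 2: insert 47 -> lo=[24] (size 1, max 24) hi=[47] (size 1, min 47) -> median=35.5
Step 3: insert 30 -> lo=[24, 30] (size 2, max 30) hi=[47] (size 1, min 47) -> median=30

Answer: 30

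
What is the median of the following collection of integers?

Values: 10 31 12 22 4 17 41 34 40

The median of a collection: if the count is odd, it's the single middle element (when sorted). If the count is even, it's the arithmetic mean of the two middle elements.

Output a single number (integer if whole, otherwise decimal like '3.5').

Answer: 22

Derivation:
Step 1: insert 10 -> lo=[10] (size 1, max 10) hi=[] (size 0) -> median=10
Step 2: insert 31 -> lo=[10] (size 1, max 10) hi=[31] (size 1, min 31) -> median=20.5
Step 3: insert 12 -> lo=[10, 12] (size 2, max 12) hi=[31] (size 1, min 31) -> median=12
Step 4: insert 22 -> lo=[10, 12] (size 2, max 12) hi=[22, 31] (size 2, min 22) -> median=17
Step 5: insert 4 -> lo=[4, 10, 12] (size 3, max 12) hi=[22, 31] (size 2, min 22) -> median=12
Step 6: insert 17 -> lo=[4, 10, 12] (size 3, max 12) hi=[17, 22, 31] (size 3, min 17) -> median=14.5
Step 7: insert 41 -> lo=[4, 10, 12, 17] (size 4, max 17) hi=[22, 31, 41] (size 3, min 22) -> median=17
Step 8: insert 34 -> lo=[4, 10, 12, 17] (size 4, max 17) hi=[22, 31, 34, 41] (size 4, min 22) -> median=19.5
Step 9: insert 40 -> lo=[4, 10, 12, 17, 22] (size 5, max 22) hi=[31, 34, 40, 41] (size 4, min 31) -> median=22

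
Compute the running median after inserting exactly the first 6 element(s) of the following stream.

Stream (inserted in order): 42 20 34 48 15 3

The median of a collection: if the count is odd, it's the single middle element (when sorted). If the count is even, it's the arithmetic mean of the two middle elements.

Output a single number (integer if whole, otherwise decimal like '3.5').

Answer: 27

Derivation:
Step 1: insert 42 -> lo=[42] (size 1, max 42) hi=[] (size 0) -> median=42
Step 2: insert 20 -> lo=[20] (size 1, max 20) hi=[42] (size 1, min 42) -> median=31
Step 3: insert 34 -> lo=[20, 34] (size 2, max 34) hi=[42] (size 1, min 42) -> median=34
Step 4: insert 48 -> lo=[20, 34] (size 2, max 34) hi=[42, 48] (size 2, min 42) -> median=38
Step 5: insert 15 -> lo=[15, 20, 34] (size 3, max 34) hi=[42, 48] (size 2, min 42) -> median=34
Step 6: insert 3 -> lo=[3, 15, 20] (size 3, max 20) hi=[34, 42, 48] (size 3, min 34) -> median=27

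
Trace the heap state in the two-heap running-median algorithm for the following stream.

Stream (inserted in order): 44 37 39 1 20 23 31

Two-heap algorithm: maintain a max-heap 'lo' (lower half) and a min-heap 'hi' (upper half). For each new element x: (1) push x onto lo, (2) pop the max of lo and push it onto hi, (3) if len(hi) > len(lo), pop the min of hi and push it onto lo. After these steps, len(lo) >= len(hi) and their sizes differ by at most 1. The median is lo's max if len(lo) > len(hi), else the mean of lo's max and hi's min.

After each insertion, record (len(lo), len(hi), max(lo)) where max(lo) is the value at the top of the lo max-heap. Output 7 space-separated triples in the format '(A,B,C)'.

Answer: (1,0,44) (1,1,37) (2,1,39) (2,2,37) (3,2,37) (3,3,23) (4,3,31)

Derivation:
Step 1: insert 44 -> lo=[44] hi=[] -> (len(lo)=1, len(hi)=0, max(lo)=44)
Step 2: insert 37 -> lo=[37] hi=[44] -> (len(lo)=1, len(hi)=1, max(lo)=37)
Step 3: insert 39 -> lo=[37, 39] hi=[44] -> (len(lo)=2, len(hi)=1, max(lo)=39)
Step 4: insert 1 -> lo=[1, 37] hi=[39, 44] -> (len(lo)=2, len(hi)=2, max(lo)=37)
Step 5: insert 20 -> lo=[1, 20, 37] hi=[39, 44] -> (len(lo)=3, len(hi)=2, max(lo)=37)
Step 6: insert 23 -> lo=[1, 20, 23] hi=[37, 39, 44] -> (len(lo)=3, len(hi)=3, max(lo)=23)
Step 7: insert 31 -> lo=[1, 20, 23, 31] hi=[37, 39, 44] -> (len(lo)=4, len(hi)=3, max(lo)=31)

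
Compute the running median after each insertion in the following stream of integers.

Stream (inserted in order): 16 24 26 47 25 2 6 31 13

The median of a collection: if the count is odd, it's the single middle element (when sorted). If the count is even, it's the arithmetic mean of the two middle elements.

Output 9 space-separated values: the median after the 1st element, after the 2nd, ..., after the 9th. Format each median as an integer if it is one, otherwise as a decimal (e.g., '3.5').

Step 1: insert 16 -> lo=[16] (size 1, max 16) hi=[] (size 0) -> median=16
Step 2: insert 24 -> lo=[16] (size 1, max 16) hi=[24] (size 1, min 24) -> median=20
Step 3: insert 26 -> lo=[16, 24] (size 2, max 24) hi=[26] (size 1, min 26) -> median=24
Step 4: insert 47 -> lo=[16, 24] (size 2, max 24) hi=[26, 47] (size 2, min 26) -> median=25
Step 5: insert 25 -> lo=[16, 24, 25] (size 3, max 25) hi=[26, 47] (size 2, min 26) -> median=25
Step 6: insert 2 -> lo=[2, 16, 24] (size 3, max 24) hi=[25, 26, 47] (size 3, min 25) -> median=24.5
Step 7: insert 6 -> lo=[2, 6, 16, 24] (size 4, max 24) hi=[25, 26, 47] (size 3, min 25) -> median=24
Step 8: insert 31 -> lo=[2, 6, 16, 24] (size 4, max 24) hi=[25, 26, 31, 47] (size 4, min 25) -> median=24.5
Step 9: insert 13 -> lo=[2, 6, 13, 16, 24] (size 5, max 24) hi=[25, 26, 31, 47] (size 4, min 25) -> median=24

Answer: 16 20 24 25 25 24.5 24 24.5 24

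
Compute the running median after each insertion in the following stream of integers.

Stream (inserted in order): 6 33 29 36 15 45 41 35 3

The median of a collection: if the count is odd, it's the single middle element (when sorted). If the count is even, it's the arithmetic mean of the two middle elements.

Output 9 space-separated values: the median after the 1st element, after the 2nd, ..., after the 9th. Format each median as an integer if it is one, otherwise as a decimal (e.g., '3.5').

Step 1: insert 6 -> lo=[6] (size 1, max 6) hi=[] (size 0) -> median=6
Step 2: insert 33 -> lo=[6] (size 1, max 6) hi=[33] (size 1, min 33) -> median=19.5
Step 3: insert 29 -> lo=[6, 29] (size 2, max 29) hi=[33] (size 1, min 33) -> median=29
Step 4: insert 36 -> lo=[6, 29] (size 2, max 29) hi=[33, 36] (size 2, min 33) -> median=31
Step 5: insert 15 -> lo=[6, 15, 29] (size 3, max 29) hi=[33, 36] (size 2, min 33) -> median=29
Step 6: insert 45 -> lo=[6, 15, 29] (size 3, max 29) hi=[33, 36, 45] (size 3, min 33) -> median=31
Step 7: insert 41 -> lo=[6, 15, 29, 33] (size 4, max 33) hi=[36, 41, 45] (size 3, min 36) -> median=33
Step 8: insert 35 -> lo=[6, 15, 29, 33] (size 4, max 33) hi=[35, 36, 41, 45] (size 4, min 35) -> median=34
Step 9: insert 3 -> lo=[3, 6, 15, 29, 33] (size 5, max 33) hi=[35, 36, 41, 45] (size 4, min 35) -> median=33

Answer: 6 19.5 29 31 29 31 33 34 33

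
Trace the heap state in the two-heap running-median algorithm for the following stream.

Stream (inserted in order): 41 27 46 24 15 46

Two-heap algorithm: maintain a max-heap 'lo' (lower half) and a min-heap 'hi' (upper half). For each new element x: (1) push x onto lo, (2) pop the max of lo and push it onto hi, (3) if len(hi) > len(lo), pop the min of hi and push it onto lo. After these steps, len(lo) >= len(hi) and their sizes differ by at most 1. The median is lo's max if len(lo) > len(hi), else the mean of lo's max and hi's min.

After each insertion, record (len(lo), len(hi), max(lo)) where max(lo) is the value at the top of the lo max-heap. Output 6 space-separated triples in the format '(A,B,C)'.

Answer: (1,0,41) (1,1,27) (2,1,41) (2,2,27) (3,2,27) (3,3,27)

Derivation:
Step 1: insert 41 -> lo=[41] hi=[] -> (len(lo)=1, len(hi)=0, max(lo)=41)
Step 2: insert 27 -> lo=[27] hi=[41] -> (len(lo)=1, len(hi)=1, max(lo)=27)
Step 3: insert 46 -> lo=[27, 41] hi=[46] -> (len(lo)=2, len(hi)=1, max(lo)=41)
Step 4: insert 24 -> lo=[24, 27] hi=[41, 46] -> (len(lo)=2, len(hi)=2, max(lo)=27)
Step 5: insert 15 -> lo=[15, 24, 27] hi=[41, 46] -> (len(lo)=3, len(hi)=2, max(lo)=27)
Step 6: insert 46 -> lo=[15, 24, 27] hi=[41, 46, 46] -> (len(lo)=3, len(hi)=3, max(lo)=27)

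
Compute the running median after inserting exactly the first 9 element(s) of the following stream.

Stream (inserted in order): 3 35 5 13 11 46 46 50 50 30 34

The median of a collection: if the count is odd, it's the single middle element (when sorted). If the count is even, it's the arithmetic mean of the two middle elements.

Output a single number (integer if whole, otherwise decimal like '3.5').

Answer: 35

Derivation:
Step 1: insert 3 -> lo=[3] (size 1, max 3) hi=[] (size 0) -> median=3
Step 2: insert 35 -> lo=[3] (size 1, max 3) hi=[35] (size 1, min 35) -> median=19
Step 3: insert 5 -> lo=[3, 5] (size 2, max 5) hi=[35] (size 1, min 35) -> median=5
Step 4: insert 13 -> lo=[3, 5] (size 2, max 5) hi=[13, 35] (size 2, min 13) -> median=9
Step 5: insert 11 -> lo=[3, 5, 11] (size 3, max 11) hi=[13, 35] (size 2, min 13) -> median=11
Step 6: insert 46 -> lo=[3, 5, 11] (size 3, max 11) hi=[13, 35, 46] (size 3, min 13) -> median=12
Step 7: insert 46 -> lo=[3, 5, 11, 13] (size 4, max 13) hi=[35, 46, 46] (size 3, min 35) -> median=13
Step 8: insert 50 -> lo=[3, 5, 11, 13] (size 4, max 13) hi=[35, 46, 46, 50] (size 4, min 35) -> median=24
Step 9: insert 50 -> lo=[3, 5, 11, 13, 35] (size 5, max 35) hi=[46, 46, 50, 50] (size 4, min 46) -> median=35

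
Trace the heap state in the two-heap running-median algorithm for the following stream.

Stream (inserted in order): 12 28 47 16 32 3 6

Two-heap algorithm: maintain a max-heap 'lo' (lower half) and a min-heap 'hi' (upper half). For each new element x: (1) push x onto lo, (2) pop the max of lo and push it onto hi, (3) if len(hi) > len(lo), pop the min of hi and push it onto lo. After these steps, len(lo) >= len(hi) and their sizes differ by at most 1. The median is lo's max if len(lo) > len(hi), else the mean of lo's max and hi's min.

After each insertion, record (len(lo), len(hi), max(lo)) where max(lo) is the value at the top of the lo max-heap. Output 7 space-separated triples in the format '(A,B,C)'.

Step 1: insert 12 -> lo=[12] hi=[] -> (len(lo)=1, len(hi)=0, max(lo)=12)
Step 2: insert 28 -> lo=[12] hi=[28] -> (len(lo)=1, len(hi)=1, max(lo)=12)
Step 3: insert 47 -> lo=[12, 28] hi=[47] -> (len(lo)=2, len(hi)=1, max(lo)=28)
Step 4: insert 16 -> lo=[12, 16] hi=[28, 47] -> (len(lo)=2, len(hi)=2, max(lo)=16)
Step 5: insert 32 -> lo=[12, 16, 28] hi=[32, 47] -> (len(lo)=3, len(hi)=2, max(lo)=28)
Step 6: insert 3 -> lo=[3, 12, 16] hi=[28, 32, 47] -> (len(lo)=3, len(hi)=3, max(lo)=16)
Step 7: insert 6 -> lo=[3, 6, 12, 16] hi=[28, 32, 47] -> (len(lo)=4, len(hi)=3, max(lo)=16)

Answer: (1,0,12) (1,1,12) (2,1,28) (2,2,16) (3,2,28) (3,3,16) (4,3,16)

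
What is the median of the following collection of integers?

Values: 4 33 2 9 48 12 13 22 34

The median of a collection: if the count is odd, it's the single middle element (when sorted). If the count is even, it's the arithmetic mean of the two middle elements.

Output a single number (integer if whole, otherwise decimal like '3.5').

Step 1: insert 4 -> lo=[4] (size 1, max 4) hi=[] (size 0) -> median=4
Step 2: insert 33 -> lo=[4] (size 1, max 4) hi=[33] (size 1, min 33) -> median=18.5
Step 3: insert 2 -> lo=[2, 4] (size 2, max 4) hi=[33] (size 1, min 33) -> median=4
Step 4: insert 9 -> lo=[2, 4] (size 2, max 4) hi=[9, 33] (size 2, min 9) -> median=6.5
Step 5: insert 48 -> lo=[2, 4, 9] (size 3, max 9) hi=[33, 48] (size 2, min 33) -> median=9
Step 6: insert 12 -> lo=[2, 4, 9] (size 3, max 9) hi=[12, 33, 48] (size 3, min 12) -> median=10.5
Step 7: insert 13 -> lo=[2, 4, 9, 12] (size 4, max 12) hi=[13, 33, 48] (size 3, min 13) -> median=12
Step 8: insert 22 -> lo=[2, 4, 9, 12] (size 4, max 12) hi=[13, 22, 33, 48] (size 4, min 13) -> median=12.5
Step 9: insert 34 -> lo=[2, 4, 9, 12, 13] (size 5, max 13) hi=[22, 33, 34, 48] (size 4, min 22) -> median=13

Answer: 13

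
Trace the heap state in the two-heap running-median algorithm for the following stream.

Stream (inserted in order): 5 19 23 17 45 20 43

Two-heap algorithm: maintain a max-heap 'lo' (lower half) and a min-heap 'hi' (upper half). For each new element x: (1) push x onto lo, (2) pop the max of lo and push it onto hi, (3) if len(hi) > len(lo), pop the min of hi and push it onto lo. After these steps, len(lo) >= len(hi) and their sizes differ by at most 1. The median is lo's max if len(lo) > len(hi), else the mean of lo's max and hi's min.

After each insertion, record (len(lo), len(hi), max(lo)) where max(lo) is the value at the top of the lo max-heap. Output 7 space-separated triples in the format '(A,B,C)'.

Step 1: insert 5 -> lo=[5] hi=[] -> (len(lo)=1, len(hi)=0, max(lo)=5)
Step 2: insert 19 -> lo=[5] hi=[19] -> (len(lo)=1, len(hi)=1, max(lo)=5)
Step 3: insert 23 -> lo=[5, 19] hi=[23] -> (len(lo)=2, len(hi)=1, max(lo)=19)
Step 4: insert 17 -> lo=[5, 17] hi=[19, 23] -> (len(lo)=2, len(hi)=2, max(lo)=17)
Step 5: insert 45 -> lo=[5, 17, 19] hi=[23, 45] -> (len(lo)=3, len(hi)=2, max(lo)=19)
Step 6: insert 20 -> lo=[5, 17, 19] hi=[20, 23, 45] -> (len(lo)=3, len(hi)=3, max(lo)=19)
Step 7: insert 43 -> lo=[5, 17, 19, 20] hi=[23, 43, 45] -> (len(lo)=4, len(hi)=3, max(lo)=20)

Answer: (1,0,5) (1,1,5) (2,1,19) (2,2,17) (3,2,19) (3,3,19) (4,3,20)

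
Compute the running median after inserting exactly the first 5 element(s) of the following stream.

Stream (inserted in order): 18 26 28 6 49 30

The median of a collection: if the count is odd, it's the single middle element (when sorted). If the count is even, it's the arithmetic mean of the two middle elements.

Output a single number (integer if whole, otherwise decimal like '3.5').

Step 1: insert 18 -> lo=[18] (size 1, max 18) hi=[] (size 0) -> median=18
Step 2: insert 26 -> lo=[18] (size 1, max 18) hi=[26] (size 1, min 26) -> median=22
Step 3: insert 28 -> lo=[18, 26] (size 2, max 26) hi=[28] (size 1, min 28) -> median=26
Step 4: insert 6 -> lo=[6, 18] (size 2, max 18) hi=[26, 28] (size 2, min 26) -> median=22
Step 5: insert 49 -> lo=[6, 18, 26] (size 3, max 26) hi=[28, 49] (size 2, min 28) -> median=26

Answer: 26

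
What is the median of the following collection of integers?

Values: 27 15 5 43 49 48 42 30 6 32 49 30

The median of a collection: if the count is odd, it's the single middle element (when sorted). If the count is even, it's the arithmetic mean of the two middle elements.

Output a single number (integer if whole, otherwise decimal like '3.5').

Step 1: insert 27 -> lo=[27] (size 1, max 27) hi=[] (size 0) -> median=27
Step 2: insert 15 -> lo=[15] (size 1, max 15) hi=[27] (size 1, min 27) -> median=21
Step 3: insert 5 -> lo=[5, 15] (size 2, max 15) hi=[27] (size 1, min 27) -> median=15
Step 4: insert 43 -> lo=[5, 15] (size 2, max 15) hi=[27, 43] (size 2, min 27) -> median=21
Step 5: insert 49 -> lo=[5, 15, 27] (size 3, max 27) hi=[43, 49] (size 2, min 43) -> median=27
Step 6: insert 48 -> lo=[5, 15, 27] (size 3, max 27) hi=[43, 48, 49] (size 3, min 43) -> median=35
Step 7: insert 42 -> lo=[5, 15, 27, 42] (size 4, max 42) hi=[43, 48, 49] (size 3, min 43) -> median=42
Step 8: insert 30 -> lo=[5, 15, 27, 30] (size 4, max 30) hi=[42, 43, 48, 49] (size 4, min 42) -> median=36
Step 9: insert 6 -> lo=[5, 6, 15, 27, 30] (size 5, max 30) hi=[42, 43, 48, 49] (size 4, min 42) -> median=30
Step 10: insert 32 -> lo=[5, 6, 15, 27, 30] (size 5, max 30) hi=[32, 42, 43, 48, 49] (size 5, min 32) -> median=31
Step 11: insert 49 -> lo=[5, 6, 15, 27, 30, 32] (size 6, max 32) hi=[42, 43, 48, 49, 49] (size 5, min 42) -> median=32
Step 12: insert 30 -> lo=[5, 6, 15, 27, 30, 30] (size 6, max 30) hi=[32, 42, 43, 48, 49, 49] (size 6, min 32) -> median=31

Answer: 31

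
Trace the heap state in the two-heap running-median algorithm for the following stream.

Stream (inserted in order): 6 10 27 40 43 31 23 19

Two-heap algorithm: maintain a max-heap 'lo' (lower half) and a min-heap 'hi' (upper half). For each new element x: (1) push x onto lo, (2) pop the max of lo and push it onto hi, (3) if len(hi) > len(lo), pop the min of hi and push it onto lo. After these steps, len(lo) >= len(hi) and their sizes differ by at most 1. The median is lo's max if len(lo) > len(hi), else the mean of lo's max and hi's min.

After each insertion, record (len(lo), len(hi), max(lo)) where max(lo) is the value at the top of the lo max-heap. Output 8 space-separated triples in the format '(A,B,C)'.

Answer: (1,0,6) (1,1,6) (2,1,10) (2,2,10) (3,2,27) (3,3,27) (4,3,27) (4,4,23)

Derivation:
Step 1: insert 6 -> lo=[6] hi=[] -> (len(lo)=1, len(hi)=0, max(lo)=6)
Step 2: insert 10 -> lo=[6] hi=[10] -> (len(lo)=1, len(hi)=1, max(lo)=6)
Step 3: insert 27 -> lo=[6, 10] hi=[27] -> (len(lo)=2, len(hi)=1, max(lo)=10)
Step 4: insert 40 -> lo=[6, 10] hi=[27, 40] -> (len(lo)=2, len(hi)=2, max(lo)=10)
Step 5: insert 43 -> lo=[6, 10, 27] hi=[40, 43] -> (len(lo)=3, len(hi)=2, max(lo)=27)
Step 6: insert 31 -> lo=[6, 10, 27] hi=[31, 40, 43] -> (len(lo)=3, len(hi)=3, max(lo)=27)
Step 7: insert 23 -> lo=[6, 10, 23, 27] hi=[31, 40, 43] -> (len(lo)=4, len(hi)=3, max(lo)=27)
Step 8: insert 19 -> lo=[6, 10, 19, 23] hi=[27, 31, 40, 43] -> (len(lo)=4, len(hi)=4, max(lo)=23)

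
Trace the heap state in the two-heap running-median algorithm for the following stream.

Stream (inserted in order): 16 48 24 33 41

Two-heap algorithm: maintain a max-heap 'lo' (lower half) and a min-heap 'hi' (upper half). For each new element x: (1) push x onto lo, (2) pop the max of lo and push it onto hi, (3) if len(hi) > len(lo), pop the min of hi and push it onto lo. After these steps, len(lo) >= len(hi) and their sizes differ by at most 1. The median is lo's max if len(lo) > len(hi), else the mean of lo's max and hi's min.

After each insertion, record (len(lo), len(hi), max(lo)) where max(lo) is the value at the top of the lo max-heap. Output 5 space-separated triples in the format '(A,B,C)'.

Answer: (1,0,16) (1,1,16) (2,1,24) (2,2,24) (3,2,33)

Derivation:
Step 1: insert 16 -> lo=[16] hi=[] -> (len(lo)=1, len(hi)=0, max(lo)=16)
Step 2: insert 48 -> lo=[16] hi=[48] -> (len(lo)=1, len(hi)=1, max(lo)=16)
Step 3: insert 24 -> lo=[16, 24] hi=[48] -> (len(lo)=2, len(hi)=1, max(lo)=24)
Step 4: insert 33 -> lo=[16, 24] hi=[33, 48] -> (len(lo)=2, len(hi)=2, max(lo)=24)
Step 5: insert 41 -> lo=[16, 24, 33] hi=[41, 48] -> (len(lo)=3, len(hi)=2, max(lo)=33)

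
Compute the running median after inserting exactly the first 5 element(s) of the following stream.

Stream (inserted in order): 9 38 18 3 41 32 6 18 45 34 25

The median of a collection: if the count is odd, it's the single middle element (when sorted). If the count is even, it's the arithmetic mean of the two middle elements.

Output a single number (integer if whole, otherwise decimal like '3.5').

Step 1: insert 9 -> lo=[9] (size 1, max 9) hi=[] (size 0) -> median=9
Step 2: insert 38 -> lo=[9] (size 1, max 9) hi=[38] (size 1, min 38) -> median=23.5
Step 3: insert 18 -> lo=[9, 18] (size 2, max 18) hi=[38] (size 1, min 38) -> median=18
Step 4: insert 3 -> lo=[3, 9] (size 2, max 9) hi=[18, 38] (size 2, min 18) -> median=13.5
Step 5: insert 41 -> lo=[3, 9, 18] (size 3, max 18) hi=[38, 41] (size 2, min 38) -> median=18

Answer: 18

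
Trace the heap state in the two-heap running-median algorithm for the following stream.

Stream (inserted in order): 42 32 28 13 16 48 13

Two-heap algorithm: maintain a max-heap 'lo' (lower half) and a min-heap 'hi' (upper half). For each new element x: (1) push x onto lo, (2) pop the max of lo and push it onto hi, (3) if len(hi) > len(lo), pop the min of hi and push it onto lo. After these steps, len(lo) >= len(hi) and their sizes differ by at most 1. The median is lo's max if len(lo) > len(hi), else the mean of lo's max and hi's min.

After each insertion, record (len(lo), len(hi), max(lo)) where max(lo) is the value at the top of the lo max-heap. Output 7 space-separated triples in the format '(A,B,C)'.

Answer: (1,0,42) (1,1,32) (2,1,32) (2,2,28) (3,2,28) (3,3,28) (4,3,28)

Derivation:
Step 1: insert 42 -> lo=[42] hi=[] -> (len(lo)=1, len(hi)=0, max(lo)=42)
Step 2: insert 32 -> lo=[32] hi=[42] -> (len(lo)=1, len(hi)=1, max(lo)=32)
Step 3: insert 28 -> lo=[28, 32] hi=[42] -> (len(lo)=2, len(hi)=1, max(lo)=32)
Step 4: insert 13 -> lo=[13, 28] hi=[32, 42] -> (len(lo)=2, len(hi)=2, max(lo)=28)
Step 5: insert 16 -> lo=[13, 16, 28] hi=[32, 42] -> (len(lo)=3, len(hi)=2, max(lo)=28)
Step 6: insert 48 -> lo=[13, 16, 28] hi=[32, 42, 48] -> (len(lo)=3, len(hi)=3, max(lo)=28)
Step 7: insert 13 -> lo=[13, 13, 16, 28] hi=[32, 42, 48] -> (len(lo)=4, len(hi)=3, max(lo)=28)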